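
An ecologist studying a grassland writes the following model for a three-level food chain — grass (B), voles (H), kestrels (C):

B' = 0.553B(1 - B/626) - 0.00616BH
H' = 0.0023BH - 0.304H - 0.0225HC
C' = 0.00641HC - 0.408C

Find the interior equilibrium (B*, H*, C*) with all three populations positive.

From dC/dt = 0: 0.00641H* = 0.408, so H* = 63.7.
From dB/dt = 0: 0.553(1 - B*/626) = 0.00616·63.7, giving B* = 626·(1 - 0.709) = 182.
From dH/dt = 0: 0.0023·182 - 0.304 = 0.0225C*, so C* = 0.115/0.0225 = 5.11.

B* ≈ 182, H* ≈ 63.7, C* ≈ 5.11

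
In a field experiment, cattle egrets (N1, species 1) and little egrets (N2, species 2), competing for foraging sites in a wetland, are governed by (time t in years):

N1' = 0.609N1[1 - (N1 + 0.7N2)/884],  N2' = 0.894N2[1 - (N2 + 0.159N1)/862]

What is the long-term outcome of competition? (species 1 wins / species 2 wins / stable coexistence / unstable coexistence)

stable coexistence

Compare the nullcline intercepts: K1/α12 = 884/0.7 = 1260 > K2 = 862; K2/α21 = 862/0.159 = 5420 > K1 = 884.
Since both inequalities hold, each species can invade when rare, so the interior equilibrium is stable.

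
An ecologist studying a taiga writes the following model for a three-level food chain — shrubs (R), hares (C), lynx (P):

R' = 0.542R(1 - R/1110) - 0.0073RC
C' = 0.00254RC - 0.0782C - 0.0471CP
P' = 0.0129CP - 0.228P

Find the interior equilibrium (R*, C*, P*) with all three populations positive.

From dP/dt = 0: 0.0129C* = 0.228, so C* = 17.7.
From dR/dt = 0: 0.542(1 - R*/1110) = 0.0073·17.7, giving R* = 1110·(1 - 0.238) = 846.
From dC/dt = 0: 0.00254·846 - 0.0782 = 0.0471P*, so P* = 2.07/0.0471 = 43.9.

R* ≈ 846, C* ≈ 17.7, P* ≈ 43.9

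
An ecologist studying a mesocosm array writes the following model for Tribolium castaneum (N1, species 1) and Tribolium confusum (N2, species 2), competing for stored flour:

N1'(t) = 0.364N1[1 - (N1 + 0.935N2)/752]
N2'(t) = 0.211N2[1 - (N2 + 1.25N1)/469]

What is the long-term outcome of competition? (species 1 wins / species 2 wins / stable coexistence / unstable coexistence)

Compare the nullcline intercepts: K1/α12 = 752/0.935 = 804 > K2 = 469; K2/α21 = 469/1.25 = 375 < K1 = 752.
Since the inequalities point opposite ways, species 1 can invade but species 2 cannot.

species 1 excludes species 2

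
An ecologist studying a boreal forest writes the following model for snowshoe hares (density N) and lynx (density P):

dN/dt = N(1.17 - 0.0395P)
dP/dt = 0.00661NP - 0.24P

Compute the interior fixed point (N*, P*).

N* ≈ 36.3, P* ≈ 29.6

Set dP/dt = 0 with P > 0: 0.00661N - 0.24 = 0, so N* = 0.24/0.00661 = 36.3.
Set dN/dt = 0 with N > 0: 1.17 - 0.0395P = 0, so P* = 1.17/0.0395 = 29.6.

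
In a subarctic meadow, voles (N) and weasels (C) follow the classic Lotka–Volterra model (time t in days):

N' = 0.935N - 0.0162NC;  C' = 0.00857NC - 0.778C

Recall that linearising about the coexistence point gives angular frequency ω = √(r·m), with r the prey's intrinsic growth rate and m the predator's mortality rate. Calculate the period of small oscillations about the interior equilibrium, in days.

T ≈ 7.37 days

Here r = 0.935 and m = 0.778, so r·m = 0.727.
ω = √0.727 = 0.853 per day, hence T = 2π/ω ≈ 7.37 days.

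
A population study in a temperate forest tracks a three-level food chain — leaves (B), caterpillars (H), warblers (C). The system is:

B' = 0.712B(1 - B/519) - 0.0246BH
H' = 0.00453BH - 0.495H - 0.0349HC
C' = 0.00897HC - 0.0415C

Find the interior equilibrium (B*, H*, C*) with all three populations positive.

B* ≈ 436, H* ≈ 4.63, C* ≈ 42.4

From dC/dt = 0: 0.00897H* = 0.0415, so H* = 4.63.
From dB/dt = 0: 0.712(1 - B*/519) = 0.0246·4.63, giving B* = 519·(1 - 0.16) = 436.
From dH/dt = 0: 0.00453·436 - 0.495 = 0.0349C*, so C* = 1.48/0.0349 = 42.4.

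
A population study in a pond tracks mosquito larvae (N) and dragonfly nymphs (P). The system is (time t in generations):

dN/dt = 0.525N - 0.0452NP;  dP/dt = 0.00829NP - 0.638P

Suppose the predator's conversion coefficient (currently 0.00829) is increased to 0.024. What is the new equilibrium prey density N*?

N* ≈ 26.6

At the interior fixed point, setting dP/dt = 0 with P > 0 fixes N* = (predator death rate)/(NP coefficient) — independent of the other coefficients.
With the change, N* = 0.638/0.024 = 26.6; it falls from 77.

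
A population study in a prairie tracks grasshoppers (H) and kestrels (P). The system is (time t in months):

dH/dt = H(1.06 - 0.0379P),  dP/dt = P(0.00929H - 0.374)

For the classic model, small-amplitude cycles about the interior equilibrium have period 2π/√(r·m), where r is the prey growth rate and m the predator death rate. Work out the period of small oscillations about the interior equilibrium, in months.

Here r = 1.06 and m = 0.374, so r·m = 0.396.
ω = √0.396 = 0.63 per month, hence T = 2π/ω ≈ 9.98 months.

T ≈ 9.98 months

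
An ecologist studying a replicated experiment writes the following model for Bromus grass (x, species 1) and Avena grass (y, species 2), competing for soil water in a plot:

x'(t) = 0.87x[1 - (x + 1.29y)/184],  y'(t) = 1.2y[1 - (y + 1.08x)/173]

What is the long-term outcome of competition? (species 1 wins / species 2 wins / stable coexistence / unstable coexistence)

Compare the nullcline intercepts: K1/α12 = 184/1.29 = 143 < K2 = 173; K2/α21 = 173/1.08 = 160 < K1 = 184.
Since both are reversed, neither can invade when rare; the interior point is a saddle.

unstable coexistence (outcome depends on initial conditions)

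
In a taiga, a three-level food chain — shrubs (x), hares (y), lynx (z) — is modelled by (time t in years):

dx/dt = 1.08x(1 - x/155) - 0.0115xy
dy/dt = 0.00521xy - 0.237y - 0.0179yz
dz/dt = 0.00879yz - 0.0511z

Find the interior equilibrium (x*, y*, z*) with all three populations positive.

x* ≈ 145, y* ≈ 5.81, z* ≈ 29.1

From dz/dt = 0: 0.00879y* = 0.0511, so y* = 5.81.
From dx/dt = 0: 1.08(1 - x*/155) = 0.0115·5.81, giving x* = 155·(1 - 0.0619) = 145.
From dy/dt = 0: 0.00521·145 - 0.237 = 0.0179z*, so z* = 0.521/0.0179 = 29.1.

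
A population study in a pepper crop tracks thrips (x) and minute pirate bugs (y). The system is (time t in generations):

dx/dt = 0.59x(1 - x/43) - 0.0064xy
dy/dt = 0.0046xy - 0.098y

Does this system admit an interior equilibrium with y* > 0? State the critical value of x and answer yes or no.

Threshold x = 21.3; K > 21.3, so yes, the predator persists.

The predator equation gives dy/dt > 0 only when x > 0.098/0.0046 = 21.3.
Without the predator, x → K = 43. Since 43 > 21.3, the predator can invade and persist.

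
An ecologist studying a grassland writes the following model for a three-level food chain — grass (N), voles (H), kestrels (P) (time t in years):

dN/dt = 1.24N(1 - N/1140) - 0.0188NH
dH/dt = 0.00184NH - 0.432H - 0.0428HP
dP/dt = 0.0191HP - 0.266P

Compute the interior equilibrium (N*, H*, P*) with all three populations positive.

N* ≈ 899, H* ≈ 13.9, P* ≈ 28.6

From dP/dt = 0: 0.0191H* = 0.266, so H* = 13.9.
From dN/dt = 0: 1.24(1 - N*/1140) = 0.0188·13.9, giving N* = 1140·(1 - 0.211) = 899.
From dH/dt = 0: 0.00184·899 - 0.432 = 0.0428P*, so P* = 1.22/0.0428 = 28.6.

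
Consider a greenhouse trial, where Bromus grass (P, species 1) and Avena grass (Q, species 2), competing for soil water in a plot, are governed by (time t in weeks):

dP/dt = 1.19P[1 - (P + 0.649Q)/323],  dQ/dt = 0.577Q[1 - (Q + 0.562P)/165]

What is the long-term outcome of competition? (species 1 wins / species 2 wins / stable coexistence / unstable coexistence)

species 1 excludes species 2

Compare the nullcline intercepts: K1/α12 = 323/0.649 = 498 > K2 = 165; K2/α21 = 165/0.562 = 294 < K1 = 323.
Since the inequalities point opposite ways, species 1 can invade but species 2 cannot.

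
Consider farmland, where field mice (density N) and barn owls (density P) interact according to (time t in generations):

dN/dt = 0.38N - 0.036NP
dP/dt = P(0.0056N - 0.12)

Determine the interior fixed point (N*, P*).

Set dP/dt = 0 with P > 0: 0.0056N - 0.12 = 0, so N* = 0.12/0.0056 = 21.4.
Set dN/dt = 0 with N > 0: 0.38 - 0.036P = 0, so P* = 0.38/0.036 = 10.6.

N* ≈ 21.4, P* ≈ 10.6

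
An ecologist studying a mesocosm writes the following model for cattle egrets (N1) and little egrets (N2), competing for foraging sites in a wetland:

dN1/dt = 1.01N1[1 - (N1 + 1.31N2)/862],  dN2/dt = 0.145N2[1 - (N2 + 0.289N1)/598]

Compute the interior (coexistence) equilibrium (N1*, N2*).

N1* ≈ 127, N2* ≈ 561

Setting both brackets to zero gives the nullclines N1 + 1.31N2 = 862 and 0.289N1 + N2 = 598.
Substituting N2 = 598 - 0.289N1 into the first: N1(1 - 1.31·0.289) = 862 - 1.31·598.
So N1* = 78.6/0.621 = 127, and then N2* = 598 - 0.289·127 = 561.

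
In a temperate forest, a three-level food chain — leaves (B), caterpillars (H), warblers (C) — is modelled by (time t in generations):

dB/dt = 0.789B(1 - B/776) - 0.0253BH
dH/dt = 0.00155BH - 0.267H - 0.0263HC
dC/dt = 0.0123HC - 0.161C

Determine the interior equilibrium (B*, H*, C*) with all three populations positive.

From dC/dt = 0: 0.0123H* = 0.161, so H* = 13.1.
From dB/dt = 0: 0.789(1 - B*/776) = 0.0253·13.1, giving B* = 776·(1 - 0.42) = 450.
From dH/dt = 0: 0.00155·450 - 0.267 = 0.0263C*, so C* = 0.431/0.0263 = 16.4.

B* ≈ 450, H* ≈ 13.1, C* ≈ 16.4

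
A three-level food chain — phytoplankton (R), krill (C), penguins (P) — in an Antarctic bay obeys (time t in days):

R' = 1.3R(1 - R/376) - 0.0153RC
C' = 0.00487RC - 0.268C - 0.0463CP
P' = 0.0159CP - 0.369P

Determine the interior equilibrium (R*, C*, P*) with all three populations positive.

From dP/dt = 0: 0.0159C* = 0.369, so C* = 23.2.
From dR/dt = 0: 1.3(1 - R*/376) = 0.0153·23.2, giving R* = 376·(1 - 0.273) = 273.
From dC/dt = 0: 0.00487·273 - 0.268 = 0.0463P*, so P* = 1.06/0.0463 = 23.

R* ≈ 273, C* ≈ 23.2, P* ≈ 23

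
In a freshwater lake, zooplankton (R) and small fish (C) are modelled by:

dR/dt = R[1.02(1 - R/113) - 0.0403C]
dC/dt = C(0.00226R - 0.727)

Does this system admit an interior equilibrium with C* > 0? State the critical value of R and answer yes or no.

The predator equation gives dC/dt > 0 only when R > 0.727/0.00226 = 322.
Without the predator, R → K = 113. Since 113 < 322, the predator cannot invade.

Threshold R = 322; K < 322, so no, the predator goes extinct.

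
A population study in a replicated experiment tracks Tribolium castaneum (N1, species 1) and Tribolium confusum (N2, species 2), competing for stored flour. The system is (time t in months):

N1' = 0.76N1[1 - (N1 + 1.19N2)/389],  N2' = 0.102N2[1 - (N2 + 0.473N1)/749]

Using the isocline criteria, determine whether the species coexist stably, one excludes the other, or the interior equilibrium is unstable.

Compare the nullcline intercepts: K1/α12 = 389/1.19 = 327 < K2 = 749; K2/α21 = 749/0.473 = 1580 > K1 = 389.
Since the inequalities point opposite ways, species 2 can invade but species 1 cannot.

species 2 excludes species 1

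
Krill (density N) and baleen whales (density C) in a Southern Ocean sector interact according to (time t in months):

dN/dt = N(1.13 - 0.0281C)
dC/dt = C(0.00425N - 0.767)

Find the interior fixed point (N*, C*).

Set dC/dt = 0 with C > 0: 0.00425N - 0.767 = 0, so N* = 0.767/0.00425 = 180.
Set dN/dt = 0 with N > 0: 1.13 - 0.0281C = 0, so C* = 1.13/0.0281 = 40.2.

N* ≈ 180, C* ≈ 40.2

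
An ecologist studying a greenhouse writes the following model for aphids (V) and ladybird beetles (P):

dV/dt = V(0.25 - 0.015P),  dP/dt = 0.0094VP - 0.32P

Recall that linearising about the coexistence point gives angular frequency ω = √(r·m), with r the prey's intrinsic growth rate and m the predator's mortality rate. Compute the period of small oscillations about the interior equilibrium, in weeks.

T ≈ 22.2 weeks

Here r = 0.25 and m = 0.32, so r·m = 0.08.
ω = √0.08 = 0.283 per week, hence T = 2π/ω ≈ 22.2 weeks.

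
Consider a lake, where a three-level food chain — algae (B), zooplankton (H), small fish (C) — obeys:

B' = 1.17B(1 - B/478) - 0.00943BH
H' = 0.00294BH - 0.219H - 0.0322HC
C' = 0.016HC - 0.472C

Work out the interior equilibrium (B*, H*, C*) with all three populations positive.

B* ≈ 364, H* ≈ 29.5, C* ≈ 26.5

From dC/dt = 0: 0.016H* = 0.472, so H* = 29.5.
From dB/dt = 0: 1.17(1 - B*/478) = 0.00943·29.5, giving B* = 478·(1 - 0.238) = 364.
From dH/dt = 0: 0.00294·364 - 0.219 = 0.0322C*, so C* = 0.852/0.0322 = 26.5.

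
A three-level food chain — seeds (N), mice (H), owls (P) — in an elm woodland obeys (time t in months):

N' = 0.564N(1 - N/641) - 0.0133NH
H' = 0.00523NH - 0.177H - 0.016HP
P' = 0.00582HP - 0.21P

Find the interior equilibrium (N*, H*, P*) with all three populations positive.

N* ≈ 95.6, H* ≈ 36.1, P* ≈ 20.2

From dP/dt = 0: 0.00582H* = 0.21, so H* = 36.1.
From dN/dt = 0: 0.564(1 - N*/641) = 0.0133·36.1, giving N* = 641·(1 - 0.851) = 95.6.
From dH/dt = 0: 0.00523·95.6 - 0.177 = 0.016P*, so P* = 0.323/0.016 = 20.2.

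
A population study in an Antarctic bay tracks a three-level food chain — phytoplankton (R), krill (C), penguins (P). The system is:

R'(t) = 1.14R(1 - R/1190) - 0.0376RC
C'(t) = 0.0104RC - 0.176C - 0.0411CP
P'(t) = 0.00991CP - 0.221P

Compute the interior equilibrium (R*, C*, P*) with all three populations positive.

R* ≈ 315, C* ≈ 22.3, P* ≈ 75.4

From dP/dt = 0: 0.00991C* = 0.221, so C* = 22.3.
From dR/dt = 0: 1.14(1 - R*/1190) = 0.0376·22.3, giving R* = 1190·(1 - 0.736) = 315.
From dC/dt = 0: 0.0104·315 - 0.176 = 0.0411P*, so P* = 3.1/0.0411 = 75.4.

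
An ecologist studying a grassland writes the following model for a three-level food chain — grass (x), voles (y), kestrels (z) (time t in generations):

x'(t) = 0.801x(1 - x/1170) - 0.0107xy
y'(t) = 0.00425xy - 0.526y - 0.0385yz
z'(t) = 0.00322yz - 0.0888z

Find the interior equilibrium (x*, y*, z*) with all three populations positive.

From dz/dt = 0: 0.00322y* = 0.0888, so y* = 27.6.
From dx/dt = 0: 0.801(1 - x*/1170) = 0.0107·27.6, giving x* = 1170·(1 - 0.368) = 739.
From dy/dt = 0: 0.00425·739 - 0.526 = 0.0385z*, so z* = 2.61/0.0385 = 67.9.

x* ≈ 739, y* ≈ 27.6, z* ≈ 67.9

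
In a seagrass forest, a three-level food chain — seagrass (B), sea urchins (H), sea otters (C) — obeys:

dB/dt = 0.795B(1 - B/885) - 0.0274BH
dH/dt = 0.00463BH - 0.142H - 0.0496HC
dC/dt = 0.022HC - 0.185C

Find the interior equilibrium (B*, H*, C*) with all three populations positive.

From dC/dt = 0: 0.022H* = 0.185, so H* = 8.41.
From dB/dt = 0: 0.795(1 - B*/885) = 0.0274·8.41, giving B* = 885·(1 - 0.29) = 629.
From dH/dt = 0: 0.00463·629 - 0.142 = 0.0496C*, so C* = 2.77/0.0496 = 55.8.

B* ≈ 629, H* ≈ 8.41, C* ≈ 55.8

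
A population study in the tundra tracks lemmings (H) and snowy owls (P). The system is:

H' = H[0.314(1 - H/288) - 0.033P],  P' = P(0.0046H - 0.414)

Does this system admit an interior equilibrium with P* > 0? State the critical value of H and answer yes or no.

Threshold H = 90; K > 90, so yes, the predator persists.

The predator equation gives dP/dt > 0 only when H > 0.414/0.0046 = 90.
Without the predator, H → K = 288. Since 288 > 90, the predator can invade and persist.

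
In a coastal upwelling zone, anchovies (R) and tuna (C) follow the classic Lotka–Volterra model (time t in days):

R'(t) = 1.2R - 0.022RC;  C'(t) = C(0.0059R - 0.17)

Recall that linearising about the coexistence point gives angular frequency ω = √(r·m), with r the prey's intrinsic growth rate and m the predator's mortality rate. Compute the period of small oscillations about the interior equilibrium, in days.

T ≈ 13.9 days

Here r = 1.2 and m = 0.17, so r·m = 0.204.
ω = √0.204 = 0.452 per day, hence T = 2π/ω ≈ 13.9 days.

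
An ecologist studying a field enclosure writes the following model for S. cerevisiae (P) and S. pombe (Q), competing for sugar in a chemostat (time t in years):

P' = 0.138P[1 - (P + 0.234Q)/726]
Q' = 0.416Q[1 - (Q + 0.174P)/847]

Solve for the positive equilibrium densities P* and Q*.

Setting both brackets to zero gives the nullclines P + 0.234Q = 726 and 0.174P + Q = 847.
Substituting Q = 847 - 0.174P into the first: P(1 - 0.234·0.174) = 726 - 0.234·847.
So P* = 528/0.959 = 550, and then Q* = 847 - 0.174·550 = 751.

P* ≈ 550, Q* ≈ 751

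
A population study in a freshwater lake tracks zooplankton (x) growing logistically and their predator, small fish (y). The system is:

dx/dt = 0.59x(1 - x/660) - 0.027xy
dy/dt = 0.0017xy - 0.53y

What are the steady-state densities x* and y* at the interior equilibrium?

From dy/dt = 0 with y > 0: 0.0017x* = 0.53, so x* = 312.
Substitute into dx/dt = 0: 0.59(1 - 312/660) = 0.027y*.
The bracket is 0.528, giving y* = 0.311/0.027 = 11.5.

x* ≈ 312, y* ≈ 11.5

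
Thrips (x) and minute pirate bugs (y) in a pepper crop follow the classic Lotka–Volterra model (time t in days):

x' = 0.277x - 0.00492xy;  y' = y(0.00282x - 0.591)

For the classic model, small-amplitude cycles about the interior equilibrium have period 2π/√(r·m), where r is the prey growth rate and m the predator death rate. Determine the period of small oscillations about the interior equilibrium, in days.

Here r = 0.277 and m = 0.591, so r·m = 0.164.
ω = √0.164 = 0.405 per day, hence T = 2π/ω ≈ 15.5 days.

T ≈ 15.5 days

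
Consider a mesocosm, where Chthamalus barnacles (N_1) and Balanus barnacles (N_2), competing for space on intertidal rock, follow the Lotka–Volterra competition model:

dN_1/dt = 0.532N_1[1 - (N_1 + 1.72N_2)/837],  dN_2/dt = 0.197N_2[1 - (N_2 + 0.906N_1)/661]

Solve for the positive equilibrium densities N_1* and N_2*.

Setting both brackets to zero gives the nullclines N_1 + 1.72N_2 = 837 and 0.906N_1 + N_2 = 661.
Substituting N_2 = 661 - 0.906N_1 into the first: N_1(1 - 1.72·0.906) = 837 - 1.72·661.
So N_1* = -300/-0.558 = 537, and then N_2* = 661 - 0.906·537 = 174.

N_1* ≈ 537, N_2* ≈ 174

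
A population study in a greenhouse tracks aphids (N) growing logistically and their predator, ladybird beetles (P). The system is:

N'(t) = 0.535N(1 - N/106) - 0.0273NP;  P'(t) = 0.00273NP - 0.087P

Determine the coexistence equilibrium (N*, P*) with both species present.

N* ≈ 31.9, P* ≈ 13.7

From dP/dt = 0 with P > 0: 0.00273N* = 0.087, so N* = 31.9.
Substitute into dN/dt = 0: 0.535(1 - 31.9/106) = 0.0273P*.
The bracket is 0.699, giving P* = 0.374/0.0273 = 13.7.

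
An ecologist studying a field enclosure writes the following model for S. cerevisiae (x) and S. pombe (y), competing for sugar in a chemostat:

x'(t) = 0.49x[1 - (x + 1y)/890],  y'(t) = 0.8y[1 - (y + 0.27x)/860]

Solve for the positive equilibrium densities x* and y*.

x* ≈ 41.1, y* ≈ 849

Setting both brackets to zero gives the nullclines x + 1y = 890 and 0.27x + y = 860.
Substituting y = 860 - 0.27x into the first: x(1 - 1·0.27) = 890 - 1·860.
So x* = 30/0.73 = 41.1, and then y* = 860 - 0.27·41.1 = 849.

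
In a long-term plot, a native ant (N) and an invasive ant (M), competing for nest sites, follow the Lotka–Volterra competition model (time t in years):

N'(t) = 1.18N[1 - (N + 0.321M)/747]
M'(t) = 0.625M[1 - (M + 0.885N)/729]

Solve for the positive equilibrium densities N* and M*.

Setting both brackets to zero gives the nullclines N + 0.321M = 747 and 0.885N + M = 729.
Substituting M = 729 - 0.885N into the first: N(1 - 0.321·0.885) = 747 - 0.321·729.
So N* = 513/0.716 = 717, and then M* = 729 - 0.885·717 = 94.9.

N* ≈ 717, M* ≈ 94.9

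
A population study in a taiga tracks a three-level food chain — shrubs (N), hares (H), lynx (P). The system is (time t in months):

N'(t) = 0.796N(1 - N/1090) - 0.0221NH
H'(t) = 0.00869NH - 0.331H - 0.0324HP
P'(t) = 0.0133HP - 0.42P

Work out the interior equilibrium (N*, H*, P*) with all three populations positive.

N* ≈ 134, H* ≈ 31.6, P* ≈ 25.8

From dP/dt = 0: 0.0133H* = 0.42, so H* = 31.6.
From dN/dt = 0: 0.796(1 - N*/1090) = 0.0221·31.6, giving N* = 1090·(1 - 0.877) = 134.
From dH/dt = 0: 0.00869·134 - 0.331 = 0.0324P*, so P* = 0.836/0.0324 = 25.8.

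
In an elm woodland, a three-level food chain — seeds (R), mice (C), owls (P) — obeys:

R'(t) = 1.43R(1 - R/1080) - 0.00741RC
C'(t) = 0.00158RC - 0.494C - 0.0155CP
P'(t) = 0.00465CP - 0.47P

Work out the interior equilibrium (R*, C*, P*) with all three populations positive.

From dP/dt = 0: 0.00465C* = 0.47, so C* = 101.
From dR/dt = 0: 1.43(1 - R*/1080) = 0.00741·101, giving R* = 1080·(1 - 0.524) = 514.
From dC/dt = 0: 0.00158·514 - 0.494 = 0.0155P*, so P* = 0.319/0.0155 = 20.6.

R* ≈ 514, C* ≈ 101, P* ≈ 20.6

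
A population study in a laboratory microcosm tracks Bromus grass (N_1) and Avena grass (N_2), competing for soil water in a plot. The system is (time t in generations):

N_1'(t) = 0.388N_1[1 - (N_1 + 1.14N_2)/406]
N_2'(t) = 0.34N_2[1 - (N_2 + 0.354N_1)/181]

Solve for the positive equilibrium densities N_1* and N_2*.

N_1* ≈ 335, N_2* ≈ 62.5

Setting both brackets to zero gives the nullclines N_1 + 1.14N_2 = 406 and 0.354N_1 + N_2 = 181.
Substituting N_2 = 181 - 0.354N_1 into the first: N_1(1 - 1.14·0.354) = 406 - 1.14·181.
So N_1* = 200/0.596 = 335, and then N_2* = 181 - 0.354·335 = 62.5.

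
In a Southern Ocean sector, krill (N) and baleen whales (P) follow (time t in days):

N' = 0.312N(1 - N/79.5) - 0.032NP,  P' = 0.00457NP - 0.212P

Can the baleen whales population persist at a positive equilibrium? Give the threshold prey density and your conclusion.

Threshold N = 46.4; K > 46.4, so yes, the predator persists.

The predator equation gives dP/dt > 0 only when N > 0.212/0.00457 = 46.4.
Without the predator, N → K = 79.5. Since 79.5 > 46.4, the predator can invade and persist.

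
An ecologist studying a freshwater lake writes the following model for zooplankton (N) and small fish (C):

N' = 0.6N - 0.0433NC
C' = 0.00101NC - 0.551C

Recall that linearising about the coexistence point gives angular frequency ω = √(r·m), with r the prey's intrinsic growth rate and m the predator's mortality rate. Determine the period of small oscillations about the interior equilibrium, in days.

Here r = 0.6 and m = 0.551, so r·m = 0.331.
ω = √0.331 = 0.575 per day, hence T = 2π/ω ≈ 10.9 days.

T ≈ 10.9 days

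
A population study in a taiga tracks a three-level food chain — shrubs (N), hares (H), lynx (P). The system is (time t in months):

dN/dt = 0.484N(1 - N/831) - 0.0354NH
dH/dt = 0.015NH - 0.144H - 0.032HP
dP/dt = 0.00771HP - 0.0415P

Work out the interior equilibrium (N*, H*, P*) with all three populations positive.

From dP/dt = 0: 0.00771H* = 0.0415, so H* = 5.38.
From dN/dt = 0: 0.484(1 - N*/831) = 0.0354·5.38, giving N* = 831·(1 - 0.394) = 504.
From dH/dt = 0: 0.015·504 - 0.144 = 0.032P*, so P* = 7.41/0.032 = 232.

N* ≈ 504, H* ≈ 5.38, P* ≈ 232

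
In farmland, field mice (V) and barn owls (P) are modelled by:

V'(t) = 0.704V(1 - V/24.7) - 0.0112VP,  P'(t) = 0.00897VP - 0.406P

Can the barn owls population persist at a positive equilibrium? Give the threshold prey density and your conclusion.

The predator equation gives dP/dt > 0 only when V > 0.406/0.00897 = 45.3.
Without the predator, V → K = 24.7. Since 24.7 < 45.3, the predator cannot invade.

Threshold V = 45.3; K < 45.3, so no, the predator goes extinct.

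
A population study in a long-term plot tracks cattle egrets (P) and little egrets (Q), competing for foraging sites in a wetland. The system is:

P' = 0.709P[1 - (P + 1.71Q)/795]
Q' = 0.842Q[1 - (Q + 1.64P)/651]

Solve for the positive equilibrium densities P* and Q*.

Setting both brackets to zero gives the nullclines P + 1.71Q = 795 and 1.64P + Q = 651.
Substituting Q = 651 - 1.64P into the first: P(1 - 1.71·1.64) = 795 - 1.71·651.
So P* = -318/-1.8 = 176, and then Q* = 651 - 1.64·176 = 362.

P* ≈ 176, Q* ≈ 362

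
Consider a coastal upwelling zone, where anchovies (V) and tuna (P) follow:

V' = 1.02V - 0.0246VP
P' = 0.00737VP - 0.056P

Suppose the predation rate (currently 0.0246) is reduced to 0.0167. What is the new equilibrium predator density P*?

P* ≈ 61.1

At the interior fixed point, setting dV/dt = 0 with V > 0 fixes P* = (prey growth rate)/(VP coefficient) — independent of the other coefficients.
With the change, P* = 1.02/0.0167 = 61.1; it rises from 41.5.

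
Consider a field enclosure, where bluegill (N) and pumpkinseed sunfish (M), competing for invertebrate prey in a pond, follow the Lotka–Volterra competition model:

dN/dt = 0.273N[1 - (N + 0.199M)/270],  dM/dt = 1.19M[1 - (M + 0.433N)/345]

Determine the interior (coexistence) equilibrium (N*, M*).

N* ≈ 220, M* ≈ 250

Setting both brackets to zero gives the nullclines N + 0.199M = 270 and 0.433N + M = 345.
Substituting M = 345 - 0.433N into the first: N(1 - 0.199·0.433) = 270 - 0.199·345.
So N* = 201/0.914 = 220, and then M* = 345 - 0.433·220 = 250.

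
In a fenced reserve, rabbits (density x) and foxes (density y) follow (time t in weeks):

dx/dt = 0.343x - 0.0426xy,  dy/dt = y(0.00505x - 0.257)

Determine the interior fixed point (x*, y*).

Set dy/dt = 0 with y > 0: 0.00505x - 0.257 = 0, so x* = 0.257/0.00505 = 50.9.
Set dx/dt = 0 with x > 0: 0.343 - 0.0426y = 0, so y* = 0.343/0.0426 = 8.05.

x* ≈ 50.9, y* ≈ 8.05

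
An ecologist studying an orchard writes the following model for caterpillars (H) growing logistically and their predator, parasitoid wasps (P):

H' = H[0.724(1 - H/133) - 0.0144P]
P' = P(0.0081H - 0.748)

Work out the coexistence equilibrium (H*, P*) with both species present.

From dP/dt = 0 with P > 0: 0.0081H* = 0.748, so H* = 92.3.
Substitute into dH/dt = 0: 0.724(1 - 92.3/133) = 0.0144P*.
The bracket is 0.306, giving P* = 0.221/0.0144 = 15.4.

H* ≈ 92.3, P* ≈ 15.4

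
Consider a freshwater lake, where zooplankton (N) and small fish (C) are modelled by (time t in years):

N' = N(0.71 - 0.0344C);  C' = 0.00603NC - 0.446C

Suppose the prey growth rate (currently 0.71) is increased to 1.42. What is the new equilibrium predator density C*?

At the interior fixed point, setting dN/dt = 0 with N > 0 fixes C* = (prey growth rate)/(NC coefficient) — independent of the other coefficients.
With the change, C* = 1.42/0.0344 = 41.3; it rises from 20.6.

C* ≈ 41.3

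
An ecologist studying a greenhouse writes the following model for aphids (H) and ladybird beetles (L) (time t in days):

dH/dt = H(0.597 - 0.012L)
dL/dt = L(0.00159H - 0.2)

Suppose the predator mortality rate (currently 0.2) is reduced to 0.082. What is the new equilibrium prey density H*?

H* ≈ 51.6

At the interior fixed point, setting dL/dt = 0 with L > 0 fixes H* = (predator death rate)/(HL coefficient) — independent of the other coefficients.
With the change, H* = 0.082/0.00159 = 51.6; it falls from 126.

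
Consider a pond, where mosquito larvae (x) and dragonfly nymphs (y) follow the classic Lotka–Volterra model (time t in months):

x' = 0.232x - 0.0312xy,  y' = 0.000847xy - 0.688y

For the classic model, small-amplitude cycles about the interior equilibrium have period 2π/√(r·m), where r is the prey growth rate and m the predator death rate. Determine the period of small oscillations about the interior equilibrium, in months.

T ≈ 15.7 months

Here r = 0.232 and m = 0.688, so r·m = 0.16.
ω = √0.16 = 0.4 per month, hence T = 2π/ω ≈ 15.7 months.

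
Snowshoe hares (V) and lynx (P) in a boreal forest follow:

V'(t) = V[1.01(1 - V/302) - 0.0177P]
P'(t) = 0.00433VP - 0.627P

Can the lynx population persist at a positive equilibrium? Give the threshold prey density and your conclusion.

Threshold V = 145; K > 145, so yes, the predator persists.

The predator equation gives dP/dt > 0 only when V > 0.627/0.00433 = 145.
Without the predator, V → K = 302. Since 302 > 145, the predator can invade and persist.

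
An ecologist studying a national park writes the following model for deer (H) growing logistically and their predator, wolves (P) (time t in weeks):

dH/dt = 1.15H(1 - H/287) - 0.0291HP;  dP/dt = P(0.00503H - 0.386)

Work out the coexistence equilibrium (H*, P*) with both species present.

H* ≈ 76.7, P* ≈ 29

From dP/dt = 0 with P > 0: 0.00503H* = 0.386, so H* = 76.7.
Substitute into dH/dt = 0: 1.15(1 - 76.7/287) = 0.0291P*.
The bracket is 0.733, giving P* = 0.843/0.0291 = 29.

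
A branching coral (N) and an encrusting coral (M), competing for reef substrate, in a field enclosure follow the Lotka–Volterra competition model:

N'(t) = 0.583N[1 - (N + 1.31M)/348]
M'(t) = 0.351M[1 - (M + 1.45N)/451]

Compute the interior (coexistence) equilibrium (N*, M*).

Setting both brackets to zero gives the nullclines N + 1.31M = 348 and 1.45N + M = 451.
Substituting M = 451 - 1.45N into the first: N(1 - 1.31·1.45) = 348 - 1.31·451.
So N* = -243/-0.899 = 270, and then M* = 451 - 1.45·270 = 59.6.

N* ≈ 270, M* ≈ 59.6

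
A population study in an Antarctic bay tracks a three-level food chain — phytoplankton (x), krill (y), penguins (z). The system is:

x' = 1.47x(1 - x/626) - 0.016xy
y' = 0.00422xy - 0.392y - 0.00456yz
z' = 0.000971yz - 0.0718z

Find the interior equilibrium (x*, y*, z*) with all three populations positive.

x* ≈ 122, y* ≈ 73.9, z* ≈ 27.1

From dz/dt = 0: 0.000971y* = 0.0718, so y* = 73.9.
From dx/dt = 0: 1.47(1 - x*/626) = 0.016·73.9, giving x* = 626·(1 - 0.805) = 122.
From dy/dt = 0: 0.00422·122 - 0.392 = 0.00456z*, so z* = 0.124/0.00456 = 27.1.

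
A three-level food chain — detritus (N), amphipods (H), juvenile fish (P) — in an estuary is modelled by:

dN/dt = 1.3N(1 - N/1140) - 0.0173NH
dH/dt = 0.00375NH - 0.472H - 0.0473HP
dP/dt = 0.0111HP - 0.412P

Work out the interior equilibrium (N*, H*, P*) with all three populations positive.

N* ≈ 577, H* ≈ 37.1, P* ≈ 35.8

From dP/dt = 0: 0.0111H* = 0.412, so H* = 37.1.
From dN/dt = 0: 1.3(1 - N*/1140) = 0.0173·37.1, giving N* = 1140·(1 - 0.494) = 577.
From dH/dt = 0: 0.00375·577 - 0.472 = 0.0473P*, so P* = 1.69/0.0473 = 35.8.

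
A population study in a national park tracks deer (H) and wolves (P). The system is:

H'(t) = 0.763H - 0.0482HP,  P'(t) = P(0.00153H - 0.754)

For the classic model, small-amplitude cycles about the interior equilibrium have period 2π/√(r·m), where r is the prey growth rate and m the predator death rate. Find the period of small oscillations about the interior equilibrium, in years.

Here r = 0.763 and m = 0.754, so r·m = 0.575.
ω = √0.575 = 0.758 per year, hence T = 2π/ω ≈ 8.28 years.

T ≈ 8.28 years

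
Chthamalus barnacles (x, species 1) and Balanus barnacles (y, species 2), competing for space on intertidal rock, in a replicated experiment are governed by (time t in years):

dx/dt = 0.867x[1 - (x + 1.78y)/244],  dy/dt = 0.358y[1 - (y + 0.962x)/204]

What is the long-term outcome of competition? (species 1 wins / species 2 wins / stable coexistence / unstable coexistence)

Compare the nullcline intercepts: K1/α12 = 244/1.78 = 137 < K2 = 204; K2/α21 = 204/0.962 = 212 < K1 = 244.
Since both are reversed, neither can invade when rare; the interior point is a saddle.

unstable coexistence (outcome depends on initial conditions)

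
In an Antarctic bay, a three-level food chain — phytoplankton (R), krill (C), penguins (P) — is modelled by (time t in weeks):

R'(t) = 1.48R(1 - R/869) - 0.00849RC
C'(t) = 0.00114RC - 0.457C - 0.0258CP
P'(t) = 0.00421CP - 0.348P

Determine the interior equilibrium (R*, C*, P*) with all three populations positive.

From dP/dt = 0: 0.00421C* = 0.348, so C* = 82.7.
From dR/dt = 0: 1.48(1 - R*/869) = 0.00849·82.7, giving R* = 869·(1 - 0.474) = 457.
From dC/dt = 0: 0.00114·457 - 0.457 = 0.0258P*, so P* = 0.0639/0.0258 = 2.48.

R* ≈ 457, C* ≈ 82.7, P* ≈ 2.48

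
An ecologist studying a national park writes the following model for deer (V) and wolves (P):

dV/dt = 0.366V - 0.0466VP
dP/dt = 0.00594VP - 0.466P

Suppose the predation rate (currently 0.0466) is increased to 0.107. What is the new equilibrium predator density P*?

P* ≈ 3.42

At the interior fixed point, setting dV/dt = 0 with V > 0 fixes P* = (prey growth rate)/(VP coefficient) — independent of the other coefficients.
With the change, P* = 0.366/0.107 = 3.42; it falls from 7.85.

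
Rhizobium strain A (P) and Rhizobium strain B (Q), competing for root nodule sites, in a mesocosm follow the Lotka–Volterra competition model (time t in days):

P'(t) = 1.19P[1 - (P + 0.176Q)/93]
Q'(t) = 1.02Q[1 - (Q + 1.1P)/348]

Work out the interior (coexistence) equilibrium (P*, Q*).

P* ≈ 39.4, Q* ≈ 305

Setting both brackets to zero gives the nullclines P + 0.176Q = 93 and 1.1P + Q = 348.
Substituting Q = 348 - 1.1P into the first: P(1 - 0.176·1.1) = 93 - 0.176·348.
So P* = 31.8/0.806 = 39.4, and then Q* = 348 - 1.1·39.4 = 305.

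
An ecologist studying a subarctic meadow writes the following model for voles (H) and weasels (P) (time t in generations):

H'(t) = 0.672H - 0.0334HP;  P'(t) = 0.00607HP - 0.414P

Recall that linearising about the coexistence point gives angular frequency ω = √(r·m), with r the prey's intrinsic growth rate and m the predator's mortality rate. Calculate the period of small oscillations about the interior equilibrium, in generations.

T ≈ 11.9 generations

Here r = 0.672 and m = 0.414, so r·m = 0.278.
ω = √0.278 = 0.527 per generation, hence T = 2π/ω ≈ 11.9 generations.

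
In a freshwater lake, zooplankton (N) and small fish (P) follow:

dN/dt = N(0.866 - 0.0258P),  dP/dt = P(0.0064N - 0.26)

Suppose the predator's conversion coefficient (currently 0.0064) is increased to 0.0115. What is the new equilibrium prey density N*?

At the interior fixed point, setting dP/dt = 0 with P > 0 fixes N* = (predator death rate)/(NP coefficient) — independent of the other coefficients.
With the change, N* = 0.26/0.0115 = 22.6; it falls from 40.6.

N* ≈ 22.6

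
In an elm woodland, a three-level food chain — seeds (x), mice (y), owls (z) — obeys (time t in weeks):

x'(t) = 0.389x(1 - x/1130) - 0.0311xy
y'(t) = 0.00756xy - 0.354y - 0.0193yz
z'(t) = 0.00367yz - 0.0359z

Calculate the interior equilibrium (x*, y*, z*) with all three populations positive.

From dz/dt = 0: 0.00367y* = 0.0359, so y* = 9.78.
From dx/dt = 0: 0.389(1 - x*/1130) = 0.0311·9.78, giving x* = 1130·(1 - 0.782) = 246.
From dy/dt = 0: 0.00756·246 - 0.354 = 0.0193z*, so z* = 1.51/0.0193 = 78.1.

x* ≈ 246, y* ≈ 9.78, z* ≈ 78.1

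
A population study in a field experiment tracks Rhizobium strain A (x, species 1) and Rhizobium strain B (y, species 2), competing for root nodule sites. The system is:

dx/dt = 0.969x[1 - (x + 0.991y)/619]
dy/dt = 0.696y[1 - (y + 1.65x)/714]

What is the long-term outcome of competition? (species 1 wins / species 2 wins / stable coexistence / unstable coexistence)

Compare the nullcline intercepts: K1/α12 = 619/0.991 = 625 < K2 = 714; K2/α21 = 714/1.65 = 433 < K1 = 619.
Since both are reversed, neither can invade when rare; the interior point is a saddle.

unstable coexistence (outcome depends on initial conditions)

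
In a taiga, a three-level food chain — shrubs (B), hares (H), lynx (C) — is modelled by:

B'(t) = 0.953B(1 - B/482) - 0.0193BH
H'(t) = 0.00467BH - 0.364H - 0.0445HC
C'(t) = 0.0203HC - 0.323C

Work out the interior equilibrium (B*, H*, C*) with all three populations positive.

B* ≈ 327, H* ≈ 15.9, C* ≈ 26.1

From dC/dt = 0: 0.0203H* = 0.323, so H* = 15.9.
From dB/dt = 0: 0.953(1 - B*/482) = 0.0193·15.9, giving B* = 482·(1 - 0.322) = 327.
From dH/dt = 0: 0.00467·327 - 0.364 = 0.0445C*, so C* = 1.16/0.0445 = 26.1.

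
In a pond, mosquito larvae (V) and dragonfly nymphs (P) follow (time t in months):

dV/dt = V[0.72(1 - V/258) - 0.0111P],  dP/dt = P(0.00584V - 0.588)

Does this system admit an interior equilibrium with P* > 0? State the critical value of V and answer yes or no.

Threshold V = 101; K > 101, so yes, the predator persists.

The predator equation gives dP/dt > 0 only when V > 0.588/0.00584 = 101.
Without the predator, V → K = 258. Since 258 > 101, the predator can invade and persist.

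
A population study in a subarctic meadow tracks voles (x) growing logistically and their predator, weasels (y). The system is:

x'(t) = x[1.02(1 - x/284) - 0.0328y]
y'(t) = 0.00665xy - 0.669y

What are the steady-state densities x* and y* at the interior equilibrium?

x* ≈ 101, y* ≈ 20.1

From dy/dt = 0 with y > 0: 0.00665x* = 0.669, so x* = 101.
Substitute into dx/dt = 0: 1.02(1 - 101/284) = 0.0328y*.
The bracket is 0.646, giving y* = 0.659/0.0328 = 20.1.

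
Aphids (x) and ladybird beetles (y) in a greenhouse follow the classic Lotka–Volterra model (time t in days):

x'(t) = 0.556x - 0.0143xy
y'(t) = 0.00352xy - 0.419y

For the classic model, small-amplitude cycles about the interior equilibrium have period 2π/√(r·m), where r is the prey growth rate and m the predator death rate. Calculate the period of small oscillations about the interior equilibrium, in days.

T ≈ 13 days

Here r = 0.556 and m = 0.419, so r·m = 0.233.
ω = √0.233 = 0.483 per day, hence T = 2π/ω ≈ 13 days.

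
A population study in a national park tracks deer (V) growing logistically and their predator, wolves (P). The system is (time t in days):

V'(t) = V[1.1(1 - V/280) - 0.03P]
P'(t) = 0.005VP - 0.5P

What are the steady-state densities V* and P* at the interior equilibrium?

From dP/dt = 0 with P > 0: 0.005V* = 0.5, so V* = 100.
Substitute into dV/dt = 0: 1.1(1 - 100/280) = 0.03P*.
The bracket is 0.643, giving P* = 0.707/0.03 = 23.6.

V* ≈ 100, P* ≈ 23.6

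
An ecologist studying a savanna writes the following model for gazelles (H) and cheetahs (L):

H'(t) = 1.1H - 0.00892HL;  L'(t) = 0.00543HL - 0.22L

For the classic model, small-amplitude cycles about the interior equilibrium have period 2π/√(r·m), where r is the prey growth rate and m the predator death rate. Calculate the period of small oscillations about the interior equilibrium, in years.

Here r = 1.1 and m = 0.22, so r·m = 0.242.
ω = √0.242 = 0.492 per year, hence T = 2π/ω ≈ 12.8 years.

T ≈ 12.8 years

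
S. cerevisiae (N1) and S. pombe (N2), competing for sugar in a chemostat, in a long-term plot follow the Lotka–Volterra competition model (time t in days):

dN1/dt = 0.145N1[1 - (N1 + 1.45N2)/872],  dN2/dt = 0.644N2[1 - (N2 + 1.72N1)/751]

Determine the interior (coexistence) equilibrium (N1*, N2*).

Setting both brackets to zero gives the nullclines N1 + 1.45N2 = 872 and 1.72N1 + N2 = 751.
Substituting N2 = 751 - 1.72N1 into the first: N1(1 - 1.45·1.72) = 872 - 1.45·751.
So N1* = -217/-1.49 = 145, and then N2* = 751 - 1.72·145 = 501.

N1* ≈ 145, N2* ≈ 501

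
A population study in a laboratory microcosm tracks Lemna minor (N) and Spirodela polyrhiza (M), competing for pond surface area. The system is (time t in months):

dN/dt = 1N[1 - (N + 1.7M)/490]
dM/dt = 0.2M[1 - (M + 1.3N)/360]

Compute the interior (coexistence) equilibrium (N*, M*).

Setting both brackets to zero gives the nullclines N + 1.7M = 490 and 1.3N + M = 360.
Substituting M = 360 - 1.3N into the first: N(1 - 1.7·1.3) = 490 - 1.7·360.
So N* = -122/-1.21 = 101, and then M* = 360 - 1.3·101 = 229.

N* ≈ 101, M* ≈ 229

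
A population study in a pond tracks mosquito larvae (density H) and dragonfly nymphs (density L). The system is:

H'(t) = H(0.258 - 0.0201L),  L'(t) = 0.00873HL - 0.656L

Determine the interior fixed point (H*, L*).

H* ≈ 75.1, L* ≈ 12.8

Set dL/dt = 0 with L > 0: 0.00873H - 0.656 = 0, so H* = 0.656/0.00873 = 75.1.
Set dH/dt = 0 with H > 0: 0.258 - 0.0201L = 0, so L* = 0.258/0.0201 = 12.8.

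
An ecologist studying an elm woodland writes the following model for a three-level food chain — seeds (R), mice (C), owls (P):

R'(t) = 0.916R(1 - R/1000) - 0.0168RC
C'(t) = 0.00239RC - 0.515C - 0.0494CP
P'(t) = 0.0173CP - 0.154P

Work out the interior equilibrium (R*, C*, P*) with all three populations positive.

From dP/dt = 0: 0.0173C* = 0.154, so C* = 8.9.
From dR/dt = 0: 0.916(1 - R*/1000) = 0.0168·8.9, giving R* = 1000·(1 - 0.163) = 837.
From dC/dt = 0: 0.00239·837 - 0.515 = 0.0494P*, so P* = 1.48/0.0494 = 30.1.

R* ≈ 837, C* ≈ 8.9, P* ≈ 30.1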